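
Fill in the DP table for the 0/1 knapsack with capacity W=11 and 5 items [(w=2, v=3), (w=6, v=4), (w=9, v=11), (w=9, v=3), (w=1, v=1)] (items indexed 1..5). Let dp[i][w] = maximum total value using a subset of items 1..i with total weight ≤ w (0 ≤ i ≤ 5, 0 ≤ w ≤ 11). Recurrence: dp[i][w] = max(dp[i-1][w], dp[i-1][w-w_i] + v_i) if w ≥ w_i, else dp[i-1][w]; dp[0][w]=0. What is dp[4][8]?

i\w   0   1   2   3   4   5   6   7   8   9  10  11
  0   0   0   0   0   0   0   0   0   0   0   0   0
  1   0   0   3   3   3   3   3   3   3   3   3   3
  2   0   0   3   3   3   3   4   4   7   7   7   7
  3   0   0   3   3   3   3   4   4   7  11  11  14
  4   0   0   3   3   3   3   4   4   7  11  11  14
  5   0   1   3   4   4   4   4   5   7  11  12  14

7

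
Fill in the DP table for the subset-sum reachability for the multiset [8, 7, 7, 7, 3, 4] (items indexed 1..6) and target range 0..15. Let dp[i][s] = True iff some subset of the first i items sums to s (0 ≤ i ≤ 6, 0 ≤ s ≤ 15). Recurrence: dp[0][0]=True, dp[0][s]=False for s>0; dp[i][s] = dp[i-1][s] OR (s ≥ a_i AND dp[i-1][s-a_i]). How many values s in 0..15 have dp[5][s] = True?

8

i\s   0   1   2   3   4   5   6   7   8   9  10  11  12  13  14  15
  0   T   F   F   F   F   F   F   F   F   F   F   F   F   F   F   F
  1   T   F   F   F   F   F   F   F   T   F   F   F   F   F   F   F
  2   T   F   F   F   F   F   F   T   T   F   F   F   F   F   F   T
  3   T   F   F   F   F   F   F   T   T   F   F   F   F   F   T   T
  4   T   F   F   F   F   F   F   T   T   F   F   F   F   F   T   T
  5   T   F   F   T   F   F   F   T   T   F   T   T   F   F   T   T
  6   T   F   F   T   T   F   F   T   T   F   T   T   T   F   T   T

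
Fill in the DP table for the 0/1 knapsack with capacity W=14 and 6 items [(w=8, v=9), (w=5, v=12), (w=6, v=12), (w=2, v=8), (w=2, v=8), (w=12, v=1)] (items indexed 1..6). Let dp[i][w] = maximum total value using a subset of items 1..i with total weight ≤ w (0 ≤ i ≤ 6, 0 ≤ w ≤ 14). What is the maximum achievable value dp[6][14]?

i\w   0   1   2   3   4   5   6   7   8   9  10  11  12  13  14
  0   0   0   0   0   0   0   0   0   0   0   0   0   0   0   0
  1   0   0   0   0   0   0   0   0   9   9   9   9   9   9   9
  2   0   0   0   0   0  12  12  12  12  12  12  12  12  21  21
  3   0   0   0   0   0  12  12  12  12  12  12  24  24  24  24
  4   0   0   8   8   8  12  12  20  20  20  20  24  24  32  32
  5   0   0   8   8  16  16  16  20  20  28  28  28  28  32  32
  6   0   0   8   8  16  16  16  20  20  28  28  28  28  32  32

32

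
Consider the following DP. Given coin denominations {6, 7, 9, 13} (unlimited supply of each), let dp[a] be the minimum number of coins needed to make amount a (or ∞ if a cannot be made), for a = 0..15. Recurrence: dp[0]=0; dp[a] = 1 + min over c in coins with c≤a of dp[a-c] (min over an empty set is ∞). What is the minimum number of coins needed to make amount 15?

 a  0  1  2  3  4  5  6  7  8  9 10 11 12 13 14 15
dp  0  -  -  -  -  -  1  1  -  1  -  -  2  1  2  2
(- denotes ∞ / unreachable)

2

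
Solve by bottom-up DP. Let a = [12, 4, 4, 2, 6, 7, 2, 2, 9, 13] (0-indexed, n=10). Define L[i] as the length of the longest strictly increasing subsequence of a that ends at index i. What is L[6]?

1

   i    0    1    2    3    4    5    6    7    8    9
a[i]   12    4    4    2    6    7    2    2    9   13
L[i]    1    1    1    1    2    3    1    1    4    5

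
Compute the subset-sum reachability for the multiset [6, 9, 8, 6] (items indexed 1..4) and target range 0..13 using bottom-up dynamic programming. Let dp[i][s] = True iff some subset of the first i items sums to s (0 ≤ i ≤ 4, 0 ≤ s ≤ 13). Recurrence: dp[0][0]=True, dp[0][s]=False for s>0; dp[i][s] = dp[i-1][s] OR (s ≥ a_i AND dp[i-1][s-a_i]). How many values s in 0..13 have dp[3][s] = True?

i\s   0   1   2   3   4   5   6   7   8   9  10  11  12  13
  0   T   F   F   F   F   F   F   F   F   F   F   F   F   F
  1   T   F   F   F   F   F   T   F   F   F   F   F   F   F
  2   T   F   F   F   F   F   T   F   F   T   F   F   F   F
  3   T   F   F   F   F   F   T   F   T   T   F   F   F   F
  4   T   F   F   F   F   F   T   F   T   T   F   F   T   F

4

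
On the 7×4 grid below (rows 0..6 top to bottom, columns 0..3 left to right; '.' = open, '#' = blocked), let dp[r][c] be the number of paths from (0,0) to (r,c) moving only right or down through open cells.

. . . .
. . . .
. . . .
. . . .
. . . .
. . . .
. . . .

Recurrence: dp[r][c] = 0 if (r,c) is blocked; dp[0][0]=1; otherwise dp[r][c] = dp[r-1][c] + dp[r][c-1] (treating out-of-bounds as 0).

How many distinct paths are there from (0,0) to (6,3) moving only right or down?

r\c   0   1   2   3
  0   1   1   1   1
  1   1   2   3   4
  2   1   3   6  10
  3   1   4  10  20
  4   1   5  15  35
  5   1   6  21  56
  6   1   7  28  84

84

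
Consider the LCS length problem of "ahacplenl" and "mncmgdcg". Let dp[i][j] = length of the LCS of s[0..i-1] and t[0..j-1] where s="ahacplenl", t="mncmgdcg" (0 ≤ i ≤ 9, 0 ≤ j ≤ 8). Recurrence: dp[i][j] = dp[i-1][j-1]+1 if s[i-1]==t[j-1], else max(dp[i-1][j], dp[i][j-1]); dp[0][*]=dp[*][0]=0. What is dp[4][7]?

   ''  m  n  c  m  g  d  c  g
''  0  0  0  0  0  0  0  0  0
 a  0  0  0  0  0  0  0  0  0
 h  0  0  0  0  0  0  0  0  0
 a  0  0  0  0  0  0  0  0  0
 c  0  0  0  1  1  1  1  1  1
 p  0  0  0  1  1  1  1  1  1
 l  0  0  0  1  1  1  1  1  1
 e  0  0  0  1  1  1  1  1  1
 n  0  0  1  1  1  1  1  1  1
 l  0  0  1  1  1  1  1  1  1

1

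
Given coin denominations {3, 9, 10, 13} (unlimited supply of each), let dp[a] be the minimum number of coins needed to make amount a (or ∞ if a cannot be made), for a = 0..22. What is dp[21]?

3

 a  0  1  2  3  4  5  6  7  8  9 10 11 12 13 14 15 16 17 18 19 20 21 22
dp  0  -  -  1  -  -  2  -  -  1  1  -  2  1  -  3  2  -  2  2  2  3  2
(- denotes ∞ / unreachable)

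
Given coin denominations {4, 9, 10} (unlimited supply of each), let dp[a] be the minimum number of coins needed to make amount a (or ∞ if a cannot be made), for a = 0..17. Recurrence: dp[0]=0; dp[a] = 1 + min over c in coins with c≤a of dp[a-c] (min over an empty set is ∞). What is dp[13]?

 a  0  1  2  3  4  5  6  7  8  9 10 11 12 13 14 15 16 17
dp  0  -  -  -  1  -  -  -  2  1  1  -  3  2  2  -  4  3
(- denotes ∞ / unreachable)

2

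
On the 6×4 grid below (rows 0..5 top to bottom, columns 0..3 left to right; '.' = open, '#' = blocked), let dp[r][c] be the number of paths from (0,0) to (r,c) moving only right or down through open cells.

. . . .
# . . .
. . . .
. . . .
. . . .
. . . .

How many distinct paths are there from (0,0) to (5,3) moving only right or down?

21

r\c   0   1   2   3
  0   1   1   1   1
  1   0   1   2   3
  2   0   1   3   6
  3   0   1   4  10
  4   0   1   5  15
  5   0   1   6  21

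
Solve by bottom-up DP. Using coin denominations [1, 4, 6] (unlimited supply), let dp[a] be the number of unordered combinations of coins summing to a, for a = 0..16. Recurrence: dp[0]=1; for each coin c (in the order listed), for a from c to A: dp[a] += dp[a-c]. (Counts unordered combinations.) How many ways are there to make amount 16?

10

after  coin     0     1     2     3     4     5     6     7     8     9    10    11    12    13    14    15    16
          1     1     1     1     1     1     1     1     1     1     1     1     1     1     1     1     1     1
          4     1     1     1     1     2     2     2     2     3     3     3     3     4     4     4     4     5
          6     1     1     1     1     2     2     3     3     4     4     5     5     7     7     8     8    10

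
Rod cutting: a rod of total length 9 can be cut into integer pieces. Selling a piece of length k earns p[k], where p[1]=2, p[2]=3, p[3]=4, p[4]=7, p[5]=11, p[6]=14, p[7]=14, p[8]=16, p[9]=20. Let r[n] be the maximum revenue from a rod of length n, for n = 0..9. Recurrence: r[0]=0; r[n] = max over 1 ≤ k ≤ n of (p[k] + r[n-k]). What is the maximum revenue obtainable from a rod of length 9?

20

   n    0    1    2    3    4    5    6    7    8    9
r[n]    0    2    4    6    8   11   14   16   18   20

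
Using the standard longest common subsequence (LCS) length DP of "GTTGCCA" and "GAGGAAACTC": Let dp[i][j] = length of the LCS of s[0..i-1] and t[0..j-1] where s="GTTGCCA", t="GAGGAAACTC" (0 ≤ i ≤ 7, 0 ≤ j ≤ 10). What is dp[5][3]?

2

   ''  G  A  G  G  A  A  A  C  T  C
''  0  0  0  0  0  0  0  0  0  0  0
 G  0  1  1  1  1  1  1  1  1  1  1
 T  0  1  1  1  1  1  1  1  1  2  2
 T  0  1  1  1  1  1  1  1  1  2  2
 G  0  1  1  2  2  2  2  2  2  2  2
 C  0  1  1  2  2  2  2  2  3  3  3
 C  0  1  1  2  2  2  2  2  3  3  4
 A  0  1  2  2  2  3  3  3  3  3  4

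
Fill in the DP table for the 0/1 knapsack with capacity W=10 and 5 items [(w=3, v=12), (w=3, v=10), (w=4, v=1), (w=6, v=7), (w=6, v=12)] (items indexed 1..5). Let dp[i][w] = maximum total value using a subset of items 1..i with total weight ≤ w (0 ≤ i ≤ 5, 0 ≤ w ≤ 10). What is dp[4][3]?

i\w   0   1   2   3   4   5   6   7   8   9  10
  0   0   0   0   0   0   0   0   0   0   0   0
  1   0   0   0  12  12  12  12  12  12  12  12
  2   0   0   0  12  12  12  22  22  22  22  22
  3   0   0   0  12  12  12  22  22  22  22  23
  4   0   0   0  12  12  12  22  22  22  22  23
  5   0   0   0  12  12  12  22  22  22  24  24

12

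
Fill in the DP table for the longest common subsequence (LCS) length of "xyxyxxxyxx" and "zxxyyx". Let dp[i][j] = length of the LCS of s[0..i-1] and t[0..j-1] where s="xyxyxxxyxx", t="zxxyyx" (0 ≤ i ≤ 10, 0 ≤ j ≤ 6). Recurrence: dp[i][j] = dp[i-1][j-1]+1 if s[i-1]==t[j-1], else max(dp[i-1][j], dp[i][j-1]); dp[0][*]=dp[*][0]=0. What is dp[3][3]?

   ''  z  x  x  y  y  x
''  0  0  0  0  0  0  0
 x  0  0  1  1  1  1  1
 y  0  0  1  1  2  2  2
 x  0  0  1  2  2  2  3
 y  0  0  1  2  3  3  3
 x  0  0  1  2  3  3  4
 x  0  0  1  2  3  3  4
 x  0  0  1  2  3  3  4
 y  0  0  1  2  3  4  4
 x  0  0  1  2  3  4  5
 x  0  0  1  2  3  4  5

2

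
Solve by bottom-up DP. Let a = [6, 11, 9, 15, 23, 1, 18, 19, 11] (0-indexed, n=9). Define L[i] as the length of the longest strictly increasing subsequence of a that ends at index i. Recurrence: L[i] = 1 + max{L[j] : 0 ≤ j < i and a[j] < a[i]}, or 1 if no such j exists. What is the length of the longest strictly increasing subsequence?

5

   i    0    1    2    3    4    5    6    7    8
a[i]    6   11    9   15   23    1   18   19   11
L[i]    1    2    2    3    4    1    4    5    3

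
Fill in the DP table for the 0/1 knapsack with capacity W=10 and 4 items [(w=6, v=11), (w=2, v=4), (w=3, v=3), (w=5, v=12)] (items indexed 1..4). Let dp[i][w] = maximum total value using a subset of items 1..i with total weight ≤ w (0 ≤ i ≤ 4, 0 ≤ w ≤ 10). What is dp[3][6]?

i\w   0   1   2   3   4   5   6   7   8   9  10
  0   0   0   0   0   0   0   0   0   0   0   0
  1   0   0   0   0   0   0  11  11  11  11  11
  2   0   0   4   4   4   4  11  11  15  15  15
  3   0   0   4   4   4   7  11  11  15  15  15
  4   0   0   4   4   4  12  12  16  16  16  19

11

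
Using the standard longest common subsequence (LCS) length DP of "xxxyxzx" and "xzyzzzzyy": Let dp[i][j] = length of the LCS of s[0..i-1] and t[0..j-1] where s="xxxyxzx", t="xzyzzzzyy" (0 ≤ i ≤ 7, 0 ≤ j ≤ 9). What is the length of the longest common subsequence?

   ''  x  z  y  z  z  z  z  y  y
''  0  0  0  0  0  0  0  0  0  0
 x  0  1  1  1  1  1  1  1  1  1
 x  0  1  1  1  1  1  1  1  1  1
 x  0  1  1  1  1  1  1  1  1  1
 y  0  1  1  2  2  2  2  2  2  2
 x  0  1  1  2  2  2  2  2  2  2
 z  0  1  2  2  3  3  3  3  3  3
 x  0  1  2  2  3  3  3  3  3  3

3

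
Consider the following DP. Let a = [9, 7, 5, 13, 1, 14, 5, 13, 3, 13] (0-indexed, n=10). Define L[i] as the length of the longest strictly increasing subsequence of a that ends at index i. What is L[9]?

   i    0    1    2    3    4    5    6    7    8    9
a[i]    9    7    5   13    1   14    5   13    3   13
L[i]    1    1    1    2    1    3    2    3    2    3

3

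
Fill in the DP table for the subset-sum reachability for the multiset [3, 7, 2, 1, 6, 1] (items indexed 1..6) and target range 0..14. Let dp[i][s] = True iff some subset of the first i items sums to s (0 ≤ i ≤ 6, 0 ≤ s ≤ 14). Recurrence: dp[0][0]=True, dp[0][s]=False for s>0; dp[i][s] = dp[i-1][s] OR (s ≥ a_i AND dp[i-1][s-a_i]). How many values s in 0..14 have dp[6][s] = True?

i\s   0   1   2   3   4   5   6   7   8   9  10  11  12  13  14
  0   T   F   F   F   F   F   F   F   F   F   F   F   F   F   F
  1   T   F   F   T   F   F   F   F   F   F   F   F   F   F   F
  2   T   F   F   T   F   F   F   T   F   F   T   F   F   F   F
  3   T   F   T   T   F   T   F   T   F   T   T   F   T   F   F
  4   T   T   T   T   T   T   T   T   T   T   T   T   T   T   F
  5   T   T   T   T   T   T   T   T   T   T   T   T   T   T   T
  6   T   T   T   T   T   T   T   T   T   T   T   T   T   T   T

15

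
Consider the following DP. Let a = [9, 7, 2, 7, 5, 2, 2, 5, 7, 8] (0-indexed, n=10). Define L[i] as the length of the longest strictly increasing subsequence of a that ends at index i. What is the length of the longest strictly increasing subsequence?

4

   i    0    1    2    3    4    5    6    7    8    9
a[i]    9    7    2    7    5    2    2    5    7    8
L[i]    1    1    1    2    2    1    1    2    3    4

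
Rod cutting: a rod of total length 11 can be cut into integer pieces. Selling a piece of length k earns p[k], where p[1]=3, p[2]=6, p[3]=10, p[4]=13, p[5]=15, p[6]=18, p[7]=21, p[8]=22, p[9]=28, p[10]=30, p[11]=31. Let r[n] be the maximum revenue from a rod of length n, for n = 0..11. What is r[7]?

23

   n    0    1    2    3    4    5    6    7    8    9   10   11
r[n]    0    3    6   10   13   16   20   23   26   30   33   36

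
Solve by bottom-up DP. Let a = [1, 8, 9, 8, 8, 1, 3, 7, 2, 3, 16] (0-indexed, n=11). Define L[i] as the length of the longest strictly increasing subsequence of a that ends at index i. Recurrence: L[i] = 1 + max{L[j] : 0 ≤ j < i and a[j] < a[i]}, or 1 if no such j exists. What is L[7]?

   i    0    1    2    3    4    5    6    7    8    9   10
a[i]    1    8    9    8    8    1    3    7    2    3   16
L[i]    1    2    3    2    2    1    2    3    2    3    4

3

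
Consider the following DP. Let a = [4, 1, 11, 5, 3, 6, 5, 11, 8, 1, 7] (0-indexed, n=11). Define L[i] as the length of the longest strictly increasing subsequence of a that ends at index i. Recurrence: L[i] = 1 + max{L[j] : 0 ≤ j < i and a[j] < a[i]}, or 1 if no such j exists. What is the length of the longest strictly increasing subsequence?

4

   i    0    1    2    3    4    5    6    7    8    9   10
a[i]    4    1   11    5    3    6    5   11    8    1    7
L[i]    1    1    2    2    2    3    3    4    4    1    4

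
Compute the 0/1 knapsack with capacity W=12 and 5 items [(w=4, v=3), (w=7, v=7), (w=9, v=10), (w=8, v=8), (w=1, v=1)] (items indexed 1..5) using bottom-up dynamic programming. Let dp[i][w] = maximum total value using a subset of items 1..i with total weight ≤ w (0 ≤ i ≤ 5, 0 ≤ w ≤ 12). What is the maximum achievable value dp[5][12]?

i\w   0   1   2   3   4   5   6   7   8   9  10  11  12
  0   0   0   0   0   0   0   0   0   0   0   0   0   0
  1   0   0   0   0   3   3   3   3   3   3   3   3   3
  2   0   0   0   0   3   3   3   7   7   7   7  10  10
  3   0   0   0   0   3   3   3   7   7  10  10  10  10
  4   0   0   0   0   3   3   3   7   8  10  10  10  11
  5   0   1   1   1   3   4   4   7   8  10  11  11  11

11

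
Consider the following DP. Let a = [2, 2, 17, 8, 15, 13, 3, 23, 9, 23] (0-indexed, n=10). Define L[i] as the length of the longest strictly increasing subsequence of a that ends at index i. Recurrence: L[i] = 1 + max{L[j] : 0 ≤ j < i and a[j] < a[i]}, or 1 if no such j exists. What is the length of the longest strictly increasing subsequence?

4

   i    0    1    2    3    4    5    6    7    8    9
a[i]    2    2   17    8   15   13    3   23    9   23
L[i]    1    1    2    2    3    3    2    4    3    4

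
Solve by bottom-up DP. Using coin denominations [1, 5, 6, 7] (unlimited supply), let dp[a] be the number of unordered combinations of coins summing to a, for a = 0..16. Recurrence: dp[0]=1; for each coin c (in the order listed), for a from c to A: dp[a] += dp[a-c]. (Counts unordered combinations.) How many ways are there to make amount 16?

12

after  coin     0     1     2     3     4     5     6     7     8     9    10    11    12    13    14    15    16
          1     1     1     1     1     1     1     1     1     1     1     1     1     1     1     1     1     1
          5     1     1     1     1     1     2     2     2     2     2     3     3     3     3     3     4     4
          6     1     1     1     1     1     2     3     3     3     3     4     5     6     6     6     7     8
          7     1     1     1     1     1     2     3     4     4     4     5     6     8     9    10    11    12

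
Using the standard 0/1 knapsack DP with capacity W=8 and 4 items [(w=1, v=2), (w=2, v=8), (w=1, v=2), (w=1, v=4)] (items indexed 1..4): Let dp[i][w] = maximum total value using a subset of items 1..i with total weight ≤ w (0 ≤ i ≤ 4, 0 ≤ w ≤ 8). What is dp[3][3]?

10

i\w   0   1   2   3   4   5   6   7   8
  0   0   0   0   0   0   0   0   0   0
  1   0   2   2   2   2   2   2   2   2
  2   0   2   8  10  10  10  10  10  10
  3   0   2   8  10  12  12  12  12  12
  4   0   4   8  12  14  16  16  16  16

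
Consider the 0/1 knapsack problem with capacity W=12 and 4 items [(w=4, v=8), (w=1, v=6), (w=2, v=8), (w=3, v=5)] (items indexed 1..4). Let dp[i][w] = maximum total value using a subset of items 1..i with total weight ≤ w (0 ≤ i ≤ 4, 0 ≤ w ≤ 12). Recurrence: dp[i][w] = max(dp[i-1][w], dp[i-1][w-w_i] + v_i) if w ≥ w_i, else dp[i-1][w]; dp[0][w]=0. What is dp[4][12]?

i\w   0   1   2   3   4   5   6   7   8   9  10  11  12
  0   0   0   0   0   0   0   0   0   0   0   0   0   0
  1   0   0   0   0   8   8   8   8   8   8   8   8   8
  2   0   6   6   6   8  14  14  14  14  14  14  14  14
  3   0   6   8  14  14  14  16  22  22  22  22  22  22
  4   0   6   8  14  14  14  19  22  22  22  27  27  27

27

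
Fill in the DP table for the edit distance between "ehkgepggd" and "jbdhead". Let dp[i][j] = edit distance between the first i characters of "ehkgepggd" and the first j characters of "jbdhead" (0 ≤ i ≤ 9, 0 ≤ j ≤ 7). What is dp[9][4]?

9

   ''  j  b  d  h  e  a  d
''  0  1  2  3  4  5  6  7
 e  1  1  2  3  4  4  5  6
 h  2  2  2  3  3  4  5  6
 k  3  3  3  3  4  4  5  6
 g  4  4  4  4  4  5  5  6
 e  5  5  5  5  5  4  5  6
 p  6  6  6  6  6  5  5  6
 g  7  7  7  7  7  6  6  6
 g  8  8  8  8  8  7  7  7
 d  9  9  9  8  9  8  8  7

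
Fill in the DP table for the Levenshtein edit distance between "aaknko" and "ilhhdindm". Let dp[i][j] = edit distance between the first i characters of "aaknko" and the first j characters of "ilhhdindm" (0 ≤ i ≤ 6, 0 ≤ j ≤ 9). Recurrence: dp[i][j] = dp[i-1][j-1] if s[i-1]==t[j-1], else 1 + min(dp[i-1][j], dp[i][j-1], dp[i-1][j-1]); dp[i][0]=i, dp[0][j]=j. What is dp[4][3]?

   ''  i  l  h  h  d  i  n  d  m
''  0  1  2  3  4  5  6  7  8  9
 a  1  1  2  3  4  5  6  7  8  9
 a  2  2  2  3  4  5  6  7  8  9
 k  3  3  3  3  4  5  6  7  8  9
 n  4  4  4  4  4  5  6  6  7  8
 k  5  5  5  5  5  5  6  7  7  8
 o  6  6  6  6  6  6  6  7  8  8

4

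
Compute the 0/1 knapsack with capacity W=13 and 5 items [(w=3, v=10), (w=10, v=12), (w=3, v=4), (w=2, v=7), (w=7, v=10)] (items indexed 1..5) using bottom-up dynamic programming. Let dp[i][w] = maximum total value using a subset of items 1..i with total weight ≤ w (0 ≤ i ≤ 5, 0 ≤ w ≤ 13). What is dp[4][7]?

i\w   0   1   2   3   4   5   6   7   8   9  10  11  12  13
  0   0   0   0   0   0   0   0   0   0   0   0   0   0   0
  1   0   0   0  10  10  10  10  10  10  10  10  10  10  10
  2   0   0   0  10  10  10  10  10  10  10  12  12  12  22
  3   0   0   0  10  10  10  14  14  14  14  14  14  14  22
  4   0   0   7  10  10  17  17  17  21  21  21  21  21  22
  5   0   0   7  10  10  17  17  17  21  21  21  21  27  27

17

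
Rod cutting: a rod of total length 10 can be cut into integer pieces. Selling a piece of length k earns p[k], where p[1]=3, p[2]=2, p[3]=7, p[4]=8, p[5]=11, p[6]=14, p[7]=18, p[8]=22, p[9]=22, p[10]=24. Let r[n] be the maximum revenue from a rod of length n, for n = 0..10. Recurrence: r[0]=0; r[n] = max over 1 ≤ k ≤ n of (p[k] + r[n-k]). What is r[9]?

27

   n    0    1    2    3    4    5    6    7    8    9   10
r[n]    0    3    6    9   12   15   18   21   24   27   30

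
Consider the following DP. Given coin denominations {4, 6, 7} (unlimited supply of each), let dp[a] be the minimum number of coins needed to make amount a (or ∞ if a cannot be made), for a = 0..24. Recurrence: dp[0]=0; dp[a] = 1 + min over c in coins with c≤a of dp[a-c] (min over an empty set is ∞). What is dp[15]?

 a  0  1  2  3  4  5  6  7  8  9 10 11 12 13 14 15 16 17 18 19 20 21 22 23 24
dp  0  -  -  -  1  -  1  1  2  -  2  2  2  2  2  3  3  3  3  3  3  3  4  4  4
(- denotes ∞ / unreachable)

3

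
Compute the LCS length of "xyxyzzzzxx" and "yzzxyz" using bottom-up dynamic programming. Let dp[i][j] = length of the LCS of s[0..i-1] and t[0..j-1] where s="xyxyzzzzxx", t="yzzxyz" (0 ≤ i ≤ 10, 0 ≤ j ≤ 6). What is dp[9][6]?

4

   ''  y  z  z  x  y  z
''  0  0  0  0  0  0  0
 x  0  0  0  0  1  1  1
 y  0  1  1  1  1  2  2
 x  0  1  1  1  2  2  2
 y  0  1  1  1  2  3  3
 z  0  1  2  2  2  3  4
 z  0  1  2  3  3  3  4
 z  0  1  2  3  3  3  4
 z  0  1  2  3  3  3  4
 x  0  1  2  3  4  4  4
 x  0  1  2  3  4  4  4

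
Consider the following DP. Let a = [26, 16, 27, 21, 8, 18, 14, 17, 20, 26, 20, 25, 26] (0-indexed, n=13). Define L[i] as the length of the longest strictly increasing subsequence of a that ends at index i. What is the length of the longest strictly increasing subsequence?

6

   i    0    1    2    3    4    5    6    7    8    9   10   11   12
a[i]   26   16   27   21    8   18   14   17   20   26   20   25   26
L[i]    1    1    2    2    1    2    2    3    4    5    4    5    6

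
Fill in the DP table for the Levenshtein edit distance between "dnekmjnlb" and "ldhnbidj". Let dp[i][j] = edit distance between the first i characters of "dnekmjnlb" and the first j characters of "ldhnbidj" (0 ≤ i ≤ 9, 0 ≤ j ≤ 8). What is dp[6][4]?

   ''  l  d  h  n  b  i  d  j
''  0  1  2  3  4  5  6  7  8
 d  1  1  1  2  3  4  5  6  7
 n  2  2  2  2  2  3  4  5  6
 e  3  3  3  3  3  3  4  5  6
 k  4  4  4  4  4  4  4  5  6
 m  5  5  5  5  5  5  5  5  6
 j  6  6  6  6  6  6  6  6  5
 n  7  7  7  7  6  7  7  7  6
 l  8  7  8  8  7  7  8  8  7
 b  9  8  8  9  8  7  8  9  8

6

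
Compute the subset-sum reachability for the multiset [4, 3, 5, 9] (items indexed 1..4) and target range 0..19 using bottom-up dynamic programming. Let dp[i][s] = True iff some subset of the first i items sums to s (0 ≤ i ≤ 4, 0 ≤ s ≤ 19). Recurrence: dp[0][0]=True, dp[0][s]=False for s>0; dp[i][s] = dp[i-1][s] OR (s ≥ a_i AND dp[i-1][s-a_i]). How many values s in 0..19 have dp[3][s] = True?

i\s   0   1   2   3   4   5   6   7   8   9  10  11  12  13  14  15  16  17  18  19
  0   T   F   F   F   F   F   F   F   F   F   F   F   F   F   F   F   F   F   F   F
  1   T   F   F   F   T   F   F   F   F   F   F   F   F   F   F   F   F   F   F   F
  2   T   F   F   T   T   F   F   T   F   F   F   F   F   F   F   F   F   F   F   F
  3   T   F   F   T   T   T   F   T   T   T   F   F   T   F   F   F   F   F   F   F
  4   T   F   F   T   T   T   F   T   T   T   F   F   T   T   T   F   T   T   T   F

8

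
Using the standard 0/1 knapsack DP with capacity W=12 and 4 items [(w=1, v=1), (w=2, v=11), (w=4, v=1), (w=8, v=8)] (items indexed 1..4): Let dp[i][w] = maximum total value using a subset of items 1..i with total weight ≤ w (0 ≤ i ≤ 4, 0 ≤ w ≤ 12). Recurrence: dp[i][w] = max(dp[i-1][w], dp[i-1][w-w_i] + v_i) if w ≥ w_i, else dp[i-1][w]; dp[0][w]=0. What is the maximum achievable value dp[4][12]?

20

i\w   0   1   2   3   4   5   6   7   8   9  10  11  12
  0   0   0   0   0   0   0   0   0   0   0   0   0   0
  1   0   1   1   1   1   1   1   1   1   1   1   1   1
  2   0   1  11  12  12  12  12  12  12  12  12  12  12
  3   0   1  11  12  12  12  12  13  13  13  13  13  13
  4   0   1  11  12  12  12  12  13  13  13  19  20  20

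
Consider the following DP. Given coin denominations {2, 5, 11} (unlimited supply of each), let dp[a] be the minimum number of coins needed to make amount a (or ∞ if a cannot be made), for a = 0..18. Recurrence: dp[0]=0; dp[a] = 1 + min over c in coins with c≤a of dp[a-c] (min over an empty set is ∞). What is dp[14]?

 a  0  1  2  3  4  5  6  7  8  9 10 11 12 13 14 15 16 17 18
dp  0  -  1  -  2  1  3  2  4  3  2  1  3  2  4  3  2  4  3
(- denotes ∞ / unreachable)

4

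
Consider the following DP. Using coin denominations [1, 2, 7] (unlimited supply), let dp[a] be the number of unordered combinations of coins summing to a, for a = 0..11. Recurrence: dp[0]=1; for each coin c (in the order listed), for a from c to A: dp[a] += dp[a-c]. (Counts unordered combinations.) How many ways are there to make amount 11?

after  coin     0     1     2     3     4     5     6     7     8     9    10    11
          1     1     1     1     1     1     1     1     1     1     1     1     1
          2     1     1     2     2     3     3     4     4     5     5     6     6
          7     1     1     2     2     3     3     4     5     6     7     8     9

9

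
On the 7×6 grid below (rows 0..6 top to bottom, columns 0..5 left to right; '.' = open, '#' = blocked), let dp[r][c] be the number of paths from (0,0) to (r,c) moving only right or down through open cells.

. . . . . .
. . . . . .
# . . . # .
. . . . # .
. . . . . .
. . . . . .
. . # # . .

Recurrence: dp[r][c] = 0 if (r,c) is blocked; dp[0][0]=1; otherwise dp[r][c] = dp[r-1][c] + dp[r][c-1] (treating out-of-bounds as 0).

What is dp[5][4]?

61

r\c   0   1   2   3   4   5
  0   1   1   1   1   1   1
  1   1   2   3   4   5   6
  2   0   2   5   9   0   6
  3   0   2   7  16   0   6
  4   0   2   9  25  25  31
  5   0   2  11  36  61  92
  6   0   2   0   0  61 153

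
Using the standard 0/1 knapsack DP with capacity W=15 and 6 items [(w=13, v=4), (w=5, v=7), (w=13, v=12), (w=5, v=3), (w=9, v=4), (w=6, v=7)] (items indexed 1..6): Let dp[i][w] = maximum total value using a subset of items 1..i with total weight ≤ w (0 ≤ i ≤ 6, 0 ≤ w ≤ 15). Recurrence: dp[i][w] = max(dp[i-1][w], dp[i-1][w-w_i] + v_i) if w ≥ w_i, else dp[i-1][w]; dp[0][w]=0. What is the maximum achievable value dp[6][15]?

i\w   0   1   2   3   4   5   6   7   8   9  10  11  12  13  14  15
  0   0   0   0   0   0   0   0   0   0   0   0   0   0   0   0   0
  1   0   0   0   0   0   0   0   0   0   0   0   0   0   4   4   4
  2   0   0   0   0   0   7   7   7   7   7   7   7   7   7   7   7
  3   0   0   0   0   0   7   7   7   7   7   7   7   7  12  12  12
  4   0   0   0   0   0   7   7   7   7   7  10  10  10  12  12  12
  5   0   0   0   0   0   7   7   7   7   7  10  10  10  12  12  12
  6   0   0   0   0   0   7   7   7   7   7  10  14  14  14  14  14

14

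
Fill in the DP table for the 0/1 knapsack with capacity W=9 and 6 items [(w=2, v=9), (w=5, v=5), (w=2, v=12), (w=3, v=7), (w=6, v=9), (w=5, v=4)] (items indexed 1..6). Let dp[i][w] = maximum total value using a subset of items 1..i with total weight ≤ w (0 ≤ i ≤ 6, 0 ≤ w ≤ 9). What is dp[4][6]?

21

i\w   0   1   2   3   4   5   6   7   8   9
  0   0   0   0   0   0   0   0   0   0   0
  1   0   0   9   9   9   9   9   9   9   9
  2   0   0   9   9   9   9   9  14  14  14
  3   0   0  12  12  21  21  21  21  21  26
  4   0   0  12  12  21  21  21  28  28  28
  5   0   0  12  12  21  21  21  28  28  28
  6   0   0  12  12  21  21  21  28  28  28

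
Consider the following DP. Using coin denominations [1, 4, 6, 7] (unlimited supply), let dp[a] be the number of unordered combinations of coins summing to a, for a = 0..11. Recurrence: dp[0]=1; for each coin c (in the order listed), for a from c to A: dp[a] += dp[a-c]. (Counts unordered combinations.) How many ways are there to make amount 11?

after  coin     0     1     2     3     4     5     6     7     8     9    10    11
          1     1     1     1     1     1     1     1     1     1     1     1     1
          4     1     1     1     1     2     2     2     2     3     3     3     3
          6     1     1     1     1     2     2     3     3     4     4     5     5
          7     1     1     1     1     2     2     3     4     5     5     6     7

7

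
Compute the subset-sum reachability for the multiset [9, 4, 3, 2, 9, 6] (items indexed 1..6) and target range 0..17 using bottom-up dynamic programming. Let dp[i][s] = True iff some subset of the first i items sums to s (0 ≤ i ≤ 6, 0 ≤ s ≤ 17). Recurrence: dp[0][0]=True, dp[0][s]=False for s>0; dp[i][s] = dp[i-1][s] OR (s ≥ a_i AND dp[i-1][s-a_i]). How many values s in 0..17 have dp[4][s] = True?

14

i\s   0   1   2   3   4   5   6   7   8   9  10  11  12  13  14  15  16  17
  0   T   F   F   F   F   F   F   F   F   F   F   F   F   F   F   F   F   F
  1   T   F   F   F   F   F   F   F   F   T   F   F   F   F   F   F   F   F
  2   T   F   F   F   T   F   F   F   F   T   F   F   F   T   F   F   F   F
  3   T   F   F   T   T   F   F   T   F   T   F   F   T   T   F   F   T   F
  4   T   F   T   T   T   T   T   T   F   T   F   T   T   T   T   T   T   F
  5   T   F   T   T   T   T   T   T   F   T   F   T   T   T   T   T   T   F
  6   T   F   T   T   T   T   T   T   T   T   T   T   T   T   T   T   T   T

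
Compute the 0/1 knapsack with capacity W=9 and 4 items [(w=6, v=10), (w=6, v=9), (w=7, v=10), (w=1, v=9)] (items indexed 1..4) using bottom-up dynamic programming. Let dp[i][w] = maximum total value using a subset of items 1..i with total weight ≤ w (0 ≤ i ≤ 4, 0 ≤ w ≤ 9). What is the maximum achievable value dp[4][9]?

19

i\w   0   1   2   3   4   5   6   7   8   9
  0   0   0   0   0   0   0   0   0   0   0
  1   0   0   0   0   0   0  10  10  10  10
  2   0   0   0   0   0   0  10  10  10  10
  3   0   0   0   0   0   0  10  10  10  10
  4   0   9   9   9   9   9  10  19  19  19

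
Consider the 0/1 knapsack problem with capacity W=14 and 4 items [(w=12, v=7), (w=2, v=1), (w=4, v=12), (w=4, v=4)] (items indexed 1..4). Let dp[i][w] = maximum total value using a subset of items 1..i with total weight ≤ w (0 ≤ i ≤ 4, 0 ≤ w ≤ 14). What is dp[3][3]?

1

i\w   0   1   2   3   4   5   6   7   8   9  10  11  12  13  14
  0   0   0   0   0   0   0   0   0   0   0   0   0   0   0   0
  1   0   0   0   0   0   0   0   0   0   0   0   0   7   7   7
  2   0   0   1   1   1   1   1   1   1   1   1   1   7   7   8
  3   0   0   1   1  12  12  13  13  13  13  13  13  13  13  13
  4   0   0   1   1  12  12  13  13  16  16  17  17  17  17  17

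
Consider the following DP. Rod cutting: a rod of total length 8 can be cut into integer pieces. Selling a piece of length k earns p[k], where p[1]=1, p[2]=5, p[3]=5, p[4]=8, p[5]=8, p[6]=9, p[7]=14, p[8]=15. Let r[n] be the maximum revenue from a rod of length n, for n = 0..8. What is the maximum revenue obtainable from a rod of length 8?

   n    0    1    2    3    4    5    6    7    8
r[n]    0    1    5    6   10   11   15   16   20

20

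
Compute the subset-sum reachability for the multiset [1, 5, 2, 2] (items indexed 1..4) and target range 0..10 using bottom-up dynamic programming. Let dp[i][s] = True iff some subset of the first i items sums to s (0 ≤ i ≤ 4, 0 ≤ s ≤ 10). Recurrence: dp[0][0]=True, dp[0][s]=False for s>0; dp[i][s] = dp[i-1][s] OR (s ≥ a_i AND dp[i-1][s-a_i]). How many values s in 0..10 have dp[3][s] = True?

i\s   0   1   2   3   4   5   6   7   8   9  10
  0   T   F   F   F   F   F   F   F   F   F   F
  1   T   T   F   F   F   F   F   F   F   F   F
  2   T   T   F   F   F   T   T   F   F   F   F
  3   T   T   T   T   F   T   T   T   T   F   F
  4   T   T   T   T   T   T   T   T   T   T   T

8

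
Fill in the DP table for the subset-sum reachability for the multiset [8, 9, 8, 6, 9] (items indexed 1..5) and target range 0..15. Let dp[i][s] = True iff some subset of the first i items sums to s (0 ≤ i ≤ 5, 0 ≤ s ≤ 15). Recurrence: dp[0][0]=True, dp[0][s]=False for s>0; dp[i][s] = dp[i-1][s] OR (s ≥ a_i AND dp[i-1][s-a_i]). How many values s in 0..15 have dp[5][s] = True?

i\s   0   1   2   3   4   5   6   7   8   9  10  11  12  13  14  15
  0   T   F   F   F   F   F   F   F   F   F   F   F   F   F   F   F
  1   T   F   F   F   F   F   F   F   T   F   F   F   F   F   F   F
  2   T   F   F   F   F   F   F   F   T   T   F   F   F   F   F   F
  3   T   F   F   F   F   F   F   F   T   T   F   F   F   F   F   F
  4   T   F   F   F   F   F   T   F   T   T   F   F   F   F   T   T
  5   T   F   F   F   F   F   T   F   T   T   F   F   F   F   T   T

6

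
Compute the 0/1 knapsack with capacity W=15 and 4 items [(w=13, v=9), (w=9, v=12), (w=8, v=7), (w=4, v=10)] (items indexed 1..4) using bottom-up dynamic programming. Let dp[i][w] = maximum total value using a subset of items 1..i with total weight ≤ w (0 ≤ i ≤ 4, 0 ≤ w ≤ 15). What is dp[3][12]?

i\w   0   1   2   3   4   5   6   7   8   9  10  11  12  13  14  15
  0   0   0   0   0   0   0   0   0   0   0   0   0   0   0   0   0
  1   0   0   0   0   0   0   0   0   0   0   0   0   0   9   9   9
  2   0   0   0   0   0   0   0   0   0  12  12  12  12  12  12  12
  3   0   0   0   0   0   0   0   0   7  12  12  12  12  12  12  12
  4   0   0   0   0  10  10  10  10  10  12  12  12  17  22  22  22

12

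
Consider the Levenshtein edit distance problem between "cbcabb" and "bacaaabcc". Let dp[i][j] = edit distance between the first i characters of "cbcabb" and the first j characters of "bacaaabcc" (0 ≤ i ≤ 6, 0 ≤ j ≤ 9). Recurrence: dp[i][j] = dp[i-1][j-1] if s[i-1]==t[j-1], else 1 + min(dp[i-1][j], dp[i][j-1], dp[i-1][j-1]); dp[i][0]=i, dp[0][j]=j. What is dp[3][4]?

   ''  b  a  c  a  a  a  b  c  c
''  0  1  2  3  4  5  6  7  8  9
 c  1  1  2  2  3  4  5  6  7  8
 b  2  1  2  3  3  4  5  5  6  7
 c  3  2  2  2  3  4  5  6  5  6
 a  4  3  2  3  2  3  4  5  6  6
 b  5  4  3  3  3  3  4  4  5  6
 b  6  5  4  4  4  4  4  4  5  6

3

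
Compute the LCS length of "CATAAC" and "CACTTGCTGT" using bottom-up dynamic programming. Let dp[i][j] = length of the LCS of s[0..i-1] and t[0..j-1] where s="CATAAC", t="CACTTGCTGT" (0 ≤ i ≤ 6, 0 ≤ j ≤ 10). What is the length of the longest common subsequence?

4

   ''  C  A  C  T  T  G  C  T  G  T
''  0  0  0  0  0  0  0  0  0  0  0
 C  0  1  1  1  1  1  1  1  1  1  1
 A  0  1  2  2  2  2  2  2  2  2  2
 T  0  1  2  2  3  3  3  3  3  3  3
 A  0  1  2  2  3  3  3  3  3  3  3
 A  0  1  2  2  3  3  3  3  3  3  3
 C  0  1  2  3  3  3  3  4  4  4  4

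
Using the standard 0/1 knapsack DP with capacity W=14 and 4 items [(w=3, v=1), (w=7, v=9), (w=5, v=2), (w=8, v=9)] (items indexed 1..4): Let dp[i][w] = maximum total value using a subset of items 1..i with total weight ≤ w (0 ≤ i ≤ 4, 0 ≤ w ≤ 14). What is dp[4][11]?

10

i\w   0   1   2   3   4   5   6   7   8   9  10  11  12  13  14
  0   0   0   0   0   0   0   0   0   0   0   0   0   0   0   0
  1   0   0   0   1   1   1   1   1   1   1   1   1   1   1   1
  2   0   0   0   1   1   1   1   9   9   9  10  10  10  10  10
  3   0   0   0   1   1   2   2   9   9   9  10  10  11  11  11
  4   0   0   0   1   1   2   2   9   9   9  10  10  11  11  11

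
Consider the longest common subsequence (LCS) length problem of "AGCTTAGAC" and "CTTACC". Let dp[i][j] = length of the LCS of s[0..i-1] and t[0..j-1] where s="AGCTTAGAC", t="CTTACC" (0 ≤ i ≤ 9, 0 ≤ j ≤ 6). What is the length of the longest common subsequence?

5

   ''  C  T  T  A  C  C
''  0  0  0  0  0  0  0
 A  0  0  0  0  1  1  1
 G  0  0  0  0  1  1  1
 C  0  1  1  1  1  2  2
 T  0  1  2  2  2  2  2
 T  0  1  2  3  3  3  3
 A  0  1  2  3  4  4  4
 G  0  1  2  3  4  4  4
 A  0  1  2  3  4  4  4
 C  0  1  2  3  4  5  5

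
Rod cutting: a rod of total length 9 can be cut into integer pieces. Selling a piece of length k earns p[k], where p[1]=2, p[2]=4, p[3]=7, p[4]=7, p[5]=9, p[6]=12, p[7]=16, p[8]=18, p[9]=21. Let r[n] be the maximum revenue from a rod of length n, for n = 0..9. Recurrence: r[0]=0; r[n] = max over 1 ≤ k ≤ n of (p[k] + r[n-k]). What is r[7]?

16

   n    0    1    2    3    4    5    6    7    8    9
r[n]    0    2    4    7    9   11   14   16   18   21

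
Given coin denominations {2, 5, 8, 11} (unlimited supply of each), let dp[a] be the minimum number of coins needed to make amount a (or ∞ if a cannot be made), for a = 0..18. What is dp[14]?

 a  0  1  2  3  4  5  6  7  8  9 10 11 12 13 14 15 16 17 18
dp  0  -  1  -  2  1  3  2  1  3  2  1  3  2  4  3  2  4  3
(- denotes ∞ / unreachable)

4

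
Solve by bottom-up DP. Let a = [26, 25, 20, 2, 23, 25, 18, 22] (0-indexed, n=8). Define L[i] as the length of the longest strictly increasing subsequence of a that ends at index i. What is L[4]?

2

   i    0    1    2    3    4    5    6    7
a[i]   26   25   20    2   23   25   18   22
L[i]    1    1    1    1    2    3    2    3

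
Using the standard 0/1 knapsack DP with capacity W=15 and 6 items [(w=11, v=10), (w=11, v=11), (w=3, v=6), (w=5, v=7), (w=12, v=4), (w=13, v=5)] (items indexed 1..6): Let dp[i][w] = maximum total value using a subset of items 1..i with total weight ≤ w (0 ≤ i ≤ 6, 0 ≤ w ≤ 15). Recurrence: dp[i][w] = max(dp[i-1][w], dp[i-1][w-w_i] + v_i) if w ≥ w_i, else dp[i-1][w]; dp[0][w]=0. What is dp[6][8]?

i\w   0   1   2   3   4   5   6   7   8   9  10  11  12  13  14  15
  0   0   0   0   0   0   0   0   0   0   0   0   0   0   0   0   0
  1   0   0   0   0   0   0   0   0   0   0   0  10  10  10  10  10
  2   0   0   0   0   0   0   0   0   0   0   0  11  11  11  11  11
  3   0   0   0   6   6   6   6   6   6   6   6  11  11  11  17  17
  4   0   0   0   6   6   7   7   7  13  13  13  13  13  13  17  17
  5   0   0   0   6   6   7   7   7  13  13  13  13  13  13  17  17
  6   0   0   0   6   6   7   7   7  13  13  13  13  13  13  17  17

13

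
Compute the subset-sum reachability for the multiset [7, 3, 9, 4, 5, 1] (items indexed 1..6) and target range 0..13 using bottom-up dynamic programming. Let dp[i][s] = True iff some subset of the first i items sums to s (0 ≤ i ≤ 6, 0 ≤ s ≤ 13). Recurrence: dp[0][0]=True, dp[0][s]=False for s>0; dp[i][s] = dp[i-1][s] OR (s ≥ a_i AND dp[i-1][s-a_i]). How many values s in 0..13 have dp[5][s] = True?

i\s   0   1   2   3   4   5   6   7   8   9  10  11  12  13
  0   T   F   F   F   F   F   F   F   F   F   F   F   F   F
  1   T   F   F   F   F   F   F   T   F   F   F   F   F   F
  2   T   F   F   T   F   F   F   T   F   F   T   F   F   F
  3   T   F   F   T   F   F   F   T   F   T   T   F   T   F
  4   T   F   F   T   T   F   F   T   F   T   T   T   T   T
  5   T   F   F   T   T   T   F   T   T   T   T   T   T   T
  6   T   T   F   T   T   T   T   T   T   T   T   T   T   T

11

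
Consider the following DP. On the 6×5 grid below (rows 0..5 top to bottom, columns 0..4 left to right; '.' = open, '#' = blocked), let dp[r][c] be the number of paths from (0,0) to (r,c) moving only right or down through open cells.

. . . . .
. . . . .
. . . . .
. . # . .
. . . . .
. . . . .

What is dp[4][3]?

r\c   0   1   2   3   4
  0   1   1   1   1   1
  1   1   2   3   4   5
  2   1   3   6  10  15
  3   1   4   0  10  25
  4   1   5   5  15  40
  5   1   6  11  26  66

15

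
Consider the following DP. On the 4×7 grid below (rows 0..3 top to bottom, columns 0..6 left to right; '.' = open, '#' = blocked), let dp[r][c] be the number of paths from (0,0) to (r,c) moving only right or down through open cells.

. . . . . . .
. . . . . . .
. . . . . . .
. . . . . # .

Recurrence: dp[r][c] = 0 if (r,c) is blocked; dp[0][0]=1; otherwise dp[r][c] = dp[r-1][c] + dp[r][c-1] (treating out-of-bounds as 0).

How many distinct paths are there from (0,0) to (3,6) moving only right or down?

28

r\c   0   1   2   3   4   5   6
  0   1   1   1   1   1   1   1
  1   1   2   3   4   5   6   7
  2   1   3   6  10  15  21  28
  3   1   4  10  20  35   0  28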